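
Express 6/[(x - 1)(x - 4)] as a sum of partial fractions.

6/(x - 1)(x - 4) = α/(x - 1) + β/(x - 4). α = 6/(1 - 4) = -2, β = 6/(4 - 1) = 2
Result: -2/(x - 1) + 2/(x - 4)


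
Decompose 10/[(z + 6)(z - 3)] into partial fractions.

10/(z + 6)(z - 3) = P/(z + 6) + Q/(z - 3). P = 10/(-6 - 3) = -10/9, Q = 10/(3 + 6) = 10/9
Result: (-10/9)/(z + 6) + (10/9)/(z - 3)


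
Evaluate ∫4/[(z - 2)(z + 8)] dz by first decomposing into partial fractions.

Decompose: 4/[(z - 2)(z + 8)] = (2/5)/(z - 2) - (2/5)/(z + 8). Integrate each term: (2/5) ln|(z - 2)| - (2/5) ln|(z + 8)| + C


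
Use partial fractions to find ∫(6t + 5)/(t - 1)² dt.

Decompose: P = 6, Q = 6·1 + 5 = 11, so (6t + 5)/(t - 1)² = 6/(t - 1) + 11/(t - 1)². Integrate: ∫ P/(t - 1) dt = 6 ln|(t - 1)|; ∫ Q/(t - 1)² dt = -11/(t - 1). Sum: 6 ln|(t - 1)| - 11/(t - 1) + C


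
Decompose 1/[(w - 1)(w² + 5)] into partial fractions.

Cover-up at w = 1: P = 1/(1² + 5) = 1/6. Then Q = -P = -1/6, R = -P·(0 + 1) = -1/6
Result: (1/6)/(w - 1) - ((1/6)w + 1/6)/(w² + 5)


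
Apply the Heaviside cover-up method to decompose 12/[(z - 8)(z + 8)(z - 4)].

Cover (z - 8), z=8: A = 12/[(8 + 8)(8 - 4)] = 3/16. Cover (z + 8), z=-8: B = 12/[(-8 - 8)(-8 - 4)] = 1/16. Cover (z - 4), z=4: C = 12/[(4 - 8)(4 + 8)] = -1/4.
Result: (3/16)/(z - 8) + (1/16)/(z + 8) - (1/4)/(z - 4)


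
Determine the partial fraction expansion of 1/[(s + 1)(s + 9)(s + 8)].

Using cover-up method: P = 1/56, Q = 1/8, R = -1/7
Result: (1/56)/(s + 1) + (1/8)/(s + 9) - (1/7)/(s + 8)


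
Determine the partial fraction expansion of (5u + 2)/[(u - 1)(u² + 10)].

At u=1: P = (5·1 + 2)/(1² + 10) = 7/11. Q = -P = -7/11, R = 5 - 1·P = 48/11
Result: (7/11)/(u - 1) - ((7/11)u - 48/11)/(u² + 10)


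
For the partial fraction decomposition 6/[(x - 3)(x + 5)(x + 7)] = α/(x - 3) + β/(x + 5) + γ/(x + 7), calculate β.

Cover-up at x = -5: β = 6/[(-5 - 3)(-5 + 7)] = 6/[(-8)(2)] = -6/16 = -3/8


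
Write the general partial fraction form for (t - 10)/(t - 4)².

Repeated linear factor: α/(t - 4) + β/(t - 4)²


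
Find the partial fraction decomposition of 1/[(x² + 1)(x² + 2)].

Coefficient matching gives P = R = 0, Q = 1/(2-1) = 1, S = -Q = -1
Result: 1/(x² + 1) - 1/(x² + 2)


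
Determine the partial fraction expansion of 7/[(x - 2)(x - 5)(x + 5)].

Using cover-up method: P = -1/3, Q = 7/30, R = 1/10
Result: (-1/3)/(x - 2) + (7/30)/(x - 5) + (1/10)/(x + 5)


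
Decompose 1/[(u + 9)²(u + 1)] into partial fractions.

Cover-up at u=-1: C = 1/(-1 + 9)² = 1/64. Cover-up at u=-9: B = 1/(-9 + 1) = -1/8. Comparing u² coeff: A = -C = -1/64
Result: (-1/64)/(u + 9) - (1/8)/(u + 9)² + (1/64)/(u + 1)


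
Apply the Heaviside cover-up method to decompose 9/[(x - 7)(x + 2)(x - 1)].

Cover (x - 7), x=7: A = 9/[(7 + 2)(7 - 1)] = 1/6. Cover (x + 2), x=-2: B = 9/[(-2 - 7)(-2 - 1)] = 1/3. Cover (x - 1), x=1: C = 9/[(1 - 7)(1 + 2)] = -1/2.
Result: (1/6)/(x - 7) + (1/3)/(x + 2) - (1/2)/(x - 1)


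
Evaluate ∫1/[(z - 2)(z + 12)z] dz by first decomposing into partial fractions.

Cover-up: α = 1/28, β = 1/168, γ = -1/24. Decomposition: (1/28)/(z - 2) + (1/168)/(z + 12) - (1/24)/z. Integrate each term: (1/28) ln|(z - 2)| + (1/168) ln|(z + 12)| - (1/24) ln|z| + C


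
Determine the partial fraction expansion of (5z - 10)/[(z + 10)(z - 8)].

At z=-10: A = (5·(-10) - 10)/(-10 - 8) = 10/3. At z=8: B = (5·8 - 10)/(8 + 10) = 5/3
Result: (10/3)/(z + 10) + (5/3)/(z - 8)


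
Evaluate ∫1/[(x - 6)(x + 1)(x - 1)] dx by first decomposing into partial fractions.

Cover-up: α = 1/35, β = 1/14, γ = -1/10. Decomposition: (1/35)/(x - 6) + (1/14)/(x + 1) - (1/10)/(x - 1). Integrate each term: (1/35) ln|(x - 6)| + (1/14) ln|(x + 1)| - (1/10) ln|(x - 1)| + C


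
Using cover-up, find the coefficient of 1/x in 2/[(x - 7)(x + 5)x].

Cover x, set x=0: 2/[(0 - 7)(0 + 5)] = -2/35


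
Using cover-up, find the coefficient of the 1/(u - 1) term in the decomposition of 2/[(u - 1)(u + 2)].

Cover (u - 1), set u=1: 2/((u + 2) at u=1) = 2/(3) = 2/3


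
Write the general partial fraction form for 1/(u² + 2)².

Repeated quadratic factor: (αu + β)/(u² + 2) + (γu + δ)/(u² + 2)²


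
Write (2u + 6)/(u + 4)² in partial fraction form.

(2u + 6) = P(u + 4) + Q. At u = -4: Q = 2·(-4) + 6 = -2. Coeff of u: P = 2
Result: 2/(u + 4) - 2/(u + 4)²


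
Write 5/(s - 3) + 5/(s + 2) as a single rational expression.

Common denominator (s - 3)(s + 2). Numerator: 5(s + 2) + 5(s - 3) = (5s + 10) + (5s - 15) = 10s - 5
Result: (10s - 5)/[(s - 3)(s + 2)]


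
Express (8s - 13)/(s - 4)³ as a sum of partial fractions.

(8s - 13) = α(s - 4)² + β(s - 4) + γ. At s = 4: γ = 8·4 - 13 = 19. Coefficients: α = 0, β = 8
Result: 8/(s - 4)² + 19/(s - 4)³


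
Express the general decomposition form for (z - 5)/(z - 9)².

Repeated linear factor: P/(z - 9) + Q/(z - 9)²


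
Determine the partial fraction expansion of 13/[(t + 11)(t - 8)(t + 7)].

Using cover-up method: P = 13/76, Q = 13/285, R = -13/60
Result: (13/76)/(t + 11) + (13/285)/(t - 8) - (13/60)/(t + 7)


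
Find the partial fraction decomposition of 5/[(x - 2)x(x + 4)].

Using cover-up method: A = 5/12, B = -5/8, C = 5/24
Result: (5/12)/(x - 2) - (5/8)/x + (5/24)/(x + 4)


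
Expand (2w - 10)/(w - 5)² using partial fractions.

(2w - 10) = A(w - 5) + B. At w = 5: B = 2·5 - 10 = 0. Coeff of w: A = 2
Result: 2/(w - 5)


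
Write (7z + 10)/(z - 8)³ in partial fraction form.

(7z + 10) = A(z - 8)² + B(z - 8) + C. At z = 8: C = 7·8 + 10 = 66. Coefficients: A = 0, B = 7
Result: 7/(z - 8)² + 66/(z - 8)³


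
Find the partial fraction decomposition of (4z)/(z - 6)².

(4z) = P(z - 6) + Q. At z = 6: Q = 4·6 + 0 = 24. Coeff of z: P = 4
Result: 4/(z - 6) + 24/(z - 6)²


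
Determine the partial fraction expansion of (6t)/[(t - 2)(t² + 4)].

At t=2: A = (6·2 + 0)/(2² + 4) = 3/2. B = -A = -3/2, C = 6 - 2·A = 3
Result: (3/2)/(t - 2) - ((3/2)t - 3)/(t² + 4)


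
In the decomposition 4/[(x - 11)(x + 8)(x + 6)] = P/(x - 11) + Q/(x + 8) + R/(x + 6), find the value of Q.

Cover-up at x = -8: Q = 4/[(-8 - 11)(-8 + 6)] = 4/[(-19)(-2)] = 4/38 = 2/19


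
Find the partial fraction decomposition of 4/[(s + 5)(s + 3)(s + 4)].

Using cover-up method: A = 2, B = 2, C = -4
Result: 2/(s + 5) + 2/(s + 3) - 4/(s + 4)


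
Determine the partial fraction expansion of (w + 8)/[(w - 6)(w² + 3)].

At w=6: α = (1·6 + 8)/(6² + 3) = 14/39. β = -α = -14/39, γ = 1 - 6·α = -15/13
Result: (14/39)/(w - 6) - ((14/39)w + 15/13)/(w² + 3)


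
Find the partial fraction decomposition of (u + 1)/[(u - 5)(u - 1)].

At u=5: α = (1·5 + 1)/(5 - 1) = 3/2. At u=1: β = (1·1 + 1)/(1 - 5) = -1/2
Result: (3/2)/(u - 5) - (1/2)/(u - 1)


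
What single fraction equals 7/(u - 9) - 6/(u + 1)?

Common denominator (u - 9)(u + 1). Numerator: 7(u + 1) - 6(u - 9) = (7u + 7) - (6u - 54) = u + 61
Result: (u + 61)/[(u - 9)(u + 1)]


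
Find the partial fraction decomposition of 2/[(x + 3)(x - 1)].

2/(x + 3)(x - 1) = P/(x + 3) + Q/(x - 1). P = 2/(-3 - 1) = -1/2, Q = 2/(1 + 3) = 1/2
Result: (-1/2)/(x + 3) + (1/2)/(x - 1)


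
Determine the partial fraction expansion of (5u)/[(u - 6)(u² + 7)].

At u=6: P = (5·6 + 0)/(6² + 7) = 30/43. Q = -P = -30/43, R = 5 - 6·P = 35/43
Result: (30/43)/(u - 6) - ((30/43)u - 35/43)/(u² + 7)


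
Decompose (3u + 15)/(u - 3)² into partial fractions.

(3u + 15) = A(u - 3) + B. At u = 3: B = 3·3 + 15 = 24. Coeff of u: A = 3
Result: 3/(u - 3) + 24/(u - 3)²


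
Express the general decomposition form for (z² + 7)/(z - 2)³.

Repeated linear factor (power 3): A/(z - 2) + B/(z - 2)² + C/(z - 2)³


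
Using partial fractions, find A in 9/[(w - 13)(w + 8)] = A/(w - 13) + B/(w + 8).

Cover-up at w = 13: A = 9/(13 + 8) = 9/21 = 3/7


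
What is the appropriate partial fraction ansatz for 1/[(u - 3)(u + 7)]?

Distinct linear factors: P/(u - 3) + Q/(u + 7)


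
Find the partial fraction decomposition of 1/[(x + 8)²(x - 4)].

Cover-up at x=4: C = 1/(4 + 8)² = 1/144. Cover-up at x=-8: B = 1/(-8 - 4) = -1/12. Comparing x² coeff: A = -C = -1/144
Result: (-1/144)/(x + 8) - (1/12)/(x + 8)² + (1/144)/(x - 4)


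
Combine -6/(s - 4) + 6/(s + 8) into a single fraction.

Common denominator (s - 4)(s + 8). Numerator: -6(s + 8) + 6(s - 4) = (-6s - 48) + (6s - 24) = -72
Result: (-72)/[(s - 4)(s + 8)]


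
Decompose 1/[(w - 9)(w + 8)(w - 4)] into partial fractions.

Using cover-up method: P = 1/85, Q = 1/204, R = -1/60
Result: (1/85)/(w - 9) + (1/204)/(w + 8) - (1/60)/(w - 4)


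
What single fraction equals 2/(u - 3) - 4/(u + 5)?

Common denominator (u - 3)(u + 5). Numerator: 2(u + 5) - 4(u - 3) = (2u + 10) - (4u - 12) = -2u + 22
Result: (-2u + 22)/[(u - 3)(u + 5)]


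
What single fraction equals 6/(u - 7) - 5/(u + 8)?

Common denominator (u - 7)(u + 8). Numerator: 6(u + 8) - 5(u - 7) = (6u + 48) - (5u - 35) = u + 83
Result: (u + 83)/[(u - 7)(u + 8)]


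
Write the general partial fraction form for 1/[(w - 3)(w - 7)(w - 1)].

Three distinct linear factors: P/(w - 3) + Q/(w - 7) + R/(w - 1)


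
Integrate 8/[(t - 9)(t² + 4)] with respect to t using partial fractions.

Cover-up at t=9: P = 8/(9²+4) = 8/85. Coeff matching: Q = -8/85, R = -72/85. Decomposition: (8/85)/(t - 9) - ((8/85)t + 72/85)/(t² + 4). Integrate: linear → ln, quadratic → (1/2)ln + arctan: (8/85) ln|(t - 9)| - (4/85) ln(t² + 4) - (36/85) arctan(t/2) + C


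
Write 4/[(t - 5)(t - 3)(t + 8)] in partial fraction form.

Using cover-up method: A = 2/13, B = -2/11, C = 4/143
Result: (2/13)/(t - 5) - (2/11)/(t - 3) + (4/143)/(t + 8)


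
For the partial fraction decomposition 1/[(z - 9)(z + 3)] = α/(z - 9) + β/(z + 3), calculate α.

Cover-up at z = 9: α = 1/(9 + 3) = 1/12


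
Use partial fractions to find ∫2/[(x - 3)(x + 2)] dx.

Decompose: 2/[(x - 3)(x + 2)] = (2/5)/(x - 3) - (2/5)/(x + 2). Integrate each term: (2/5) ln|(x - 3)| - (2/5) ln|(x + 2)| + C


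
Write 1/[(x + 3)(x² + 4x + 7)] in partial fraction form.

Cover-up at x = -3: A = 1/((-3)² + 4·(-3) + 7) = 1/4. Then B = -A = -1/4, C = -A·(4 - 3) = -1/4
Result: (1/4)/(x + 3) - ((1/4)x + 1/4)/(x² + 4x + 7)


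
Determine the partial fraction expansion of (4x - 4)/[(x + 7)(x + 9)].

At x=-7: P = (4·(-7) - 4)/(-7 + 9) = -16. At x=-9: Q = (4·(-9) - 4)/(-9 + 7) = 20
Result: -16/(x + 7) + 20/(x + 9)


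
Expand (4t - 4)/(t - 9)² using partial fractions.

(4t - 4) = α(t - 9) + β. At t = 9: β = 4·9 - 4 = 32. Coeff of t: α = 4
Result: 4/(t - 9) + 32/(t - 9)²


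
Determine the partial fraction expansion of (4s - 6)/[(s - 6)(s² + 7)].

At s=6: P = (4·6 - 6)/(6² + 7) = 18/43. Q = -P = -18/43, R = 4 - 6·P = 64/43
Result: (18/43)/(s - 6) - ((18/43)s - 64/43)/(s² + 7)


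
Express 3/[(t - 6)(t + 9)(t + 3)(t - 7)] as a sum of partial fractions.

Using Heaviside cover-up: (-1/45)/(t - 6) - (1/480)/(t + 9) + (1/180)/(t + 3) + (3/160)/(t - 7)


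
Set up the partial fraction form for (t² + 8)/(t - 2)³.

Repeated linear factor (power 3): A/(t - 2) + B/(t - 2)² + C/(t - 2)³


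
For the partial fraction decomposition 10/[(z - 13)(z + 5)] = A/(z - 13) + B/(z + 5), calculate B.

Cover-up at z = -5: B = 10/(-5 - 13) = -10/18 = -5/9


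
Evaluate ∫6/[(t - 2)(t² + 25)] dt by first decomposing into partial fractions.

Cover-up at t=2: α = 6/(2²+25) = 6/29. Coeff matching: β = -6/29, γ = -12/29. Decomposition: (6/29)/(t - 2) - ((6/29)t + 12/29)/(t² + 25). Integrate: linear → ln, quadratic → (1/2)ln + arctan: (6/29) ln|(t - 2)| - (3/29) ln(t² + 25) - (12/145) arctan(t/5) + C


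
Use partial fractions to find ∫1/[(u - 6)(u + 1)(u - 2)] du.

Cover-up: A = 1/28, B = 1/21, C = -1/12. Decomposition: (1/28)/(u - 6) + (1/21)/(u + 1) - (1/12)/(u - 2). Integrate each term: (1/28) ln|(u - 6)| + (1/21) ln|(u + 1)| - (1/12) ln|(u - 2)| + C


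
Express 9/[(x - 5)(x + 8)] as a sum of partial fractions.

9/(x - 5)(x + 8) = P/(x - 5) + Q/(x + 8). P = 9/(5 + 8) = 9/13, Q = 9/(-8 - 5) = -9/13
Result: (9/13)/(x - 5) - (9/13)/(x + 8)


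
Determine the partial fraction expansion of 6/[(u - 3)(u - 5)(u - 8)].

Using cover-up method: A = 3/5, B = -1, C = 2/5
Result: (3/5)/(u - 3) - 1/(u - 5) + (2/5)/(u - 8)


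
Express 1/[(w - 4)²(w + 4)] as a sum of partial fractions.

Cover-up at w=-4: R = 1/(-4 - 4)² = 1/64. Cover-up at w=4: Q = 1/(4 + 4) = 1/8. Comparing w² coeff: P = -R = -1/64
Result: (-1/64)/(w - 4) + (1/8)/(w - 4)² + (1/64)/(w + 4)


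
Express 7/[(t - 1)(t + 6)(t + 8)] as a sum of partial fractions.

Using cover-up method: α = 1/9, β = -1/2, γ = 7/18
Result: (1/9)/(t - 1) - (1/2)/(t + 6) + (7/18)/(t + 8)


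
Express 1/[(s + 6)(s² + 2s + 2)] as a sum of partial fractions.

Cover-up at s = -6: P = 1/((-6)² + 2·(-6) + 2) = 1/26. Then Q = -P = -1/26, R = -P·(2 - 6) = 2/13
Result: (1/26)/(s + 6) - ((1/26)s - 2/13)/(s² + 2s + 2)


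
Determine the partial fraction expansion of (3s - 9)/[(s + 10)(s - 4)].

At s=-10: A = (3·(-10) - 9)/(-10 - 4) = 39/14. At s=4: B = (3·4 - 9)/(4 + 10) = 3/14
Result: (39/14)/(s + 10) + (3/14)/(s - 4)


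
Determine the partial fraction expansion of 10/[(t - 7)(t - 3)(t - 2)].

Using cover-up method: A = 1/2, B = -5/2, C = 2
Result: (1/2)/(t - 7) - (5/2)/(t - 3) + 2/(t - 2)


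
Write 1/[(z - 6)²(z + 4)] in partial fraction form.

Cover-up at z=-4: γ = 1/(-4 - 6)² = 1/100. Cover-up at z=6: β = 1/(6 + 4) = 1/10. Comparing z² coeff: α = -γ = -1/100
Result: (-1/100)/(z - 6) + (1/10)/(z - 6)² + (1/100)/(z + 4)


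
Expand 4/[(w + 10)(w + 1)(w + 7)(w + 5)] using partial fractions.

Using Heaviside cover-up: (-4/135)/(w + 10) + (1/54)/(w + 1) + (1/9)/(w + 7) - (1/10)/(w + 5)


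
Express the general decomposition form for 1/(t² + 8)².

Repeated quadratic factor: (αt + β)/(t² + 8) + (γt + δ)/(t² + 8)²


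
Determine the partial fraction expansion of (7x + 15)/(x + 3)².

(7x + 15) = P(x + 3) + Q. At x = -3: Q = 7·(-3) + 15 = -6. Coeff of x: P = 7
Result: 7/(x + 3) - 6/(x + 3)²


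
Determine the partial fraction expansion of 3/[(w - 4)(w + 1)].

3/(w - 4)(w + 1) = α/(w - 4) + β/(w + 1). α = 3/(4 + 1) = 3/5, β = 3/(-1 - 4) = -3/5
Result: (3/5)/(w - 4) - (3/5)/(w + 1)


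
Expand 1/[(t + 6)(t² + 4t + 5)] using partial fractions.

Cover-up at t = -6: α = 1/((-6)² + 4·(-6) + 5) = 1/17. Then β = -α = -1/17, γ = -α·(4 - 6) = 2/17
Result: (1/17)/(t + 6) - ((1/17)t - 2/17)/(t² + 4t + 5)


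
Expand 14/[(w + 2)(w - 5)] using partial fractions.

14/(w + 2)(w - 5) = P/(w + 2) + Q/(w - 5). P = 14/(-2 - 5) = -2, Q = 14/(5 + 2) = 2
Result: -2/(w + 2) + 2/(w - 5)


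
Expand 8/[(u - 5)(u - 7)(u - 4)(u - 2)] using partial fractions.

Using Heaviside cover-up: (-4/3)/(u - 5) + (4/15)/(u - 7) + (4/3)/(u - 4) - (4/15)/(u - 2)


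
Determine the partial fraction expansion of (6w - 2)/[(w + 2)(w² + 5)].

At w=-2: A = (6·(-2) - 2)/((-2)² + 5) = -14/9. B = -A = 14/9, C = 6 - (-2)·A = 26/9
Result: (-14/9)/(w + 2) + ((14/9)w + 26/9)/(w² + 5)


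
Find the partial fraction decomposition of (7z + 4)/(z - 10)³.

(7z + 4) = α(z - 10)² + β(z - 10) + γ. At z = 10: γ = 7·10 + 4 = 74. Coefficients: α = 0, β = 7
Result: 7/(z - 10)² + 74/(z - 10)³


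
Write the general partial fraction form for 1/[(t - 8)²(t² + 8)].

Repeated linear + quadratic: α/(t - 8) + β/(t - 8)² + (γt + δ)/(t² + 8)


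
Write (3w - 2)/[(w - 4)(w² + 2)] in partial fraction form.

At w=4: A = (3·4 - 2)/(4² + 2) = 5/9. B = -A = -5/9, C = 3 - 4·A = 7/9
Result: (5/9)/(w - 4) - ((5/9)w - 7/9)/(w² + 2)


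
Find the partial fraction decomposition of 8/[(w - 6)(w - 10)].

8/(w - 6)(w - 10) = A/(w - 6) + B/(w - 10). A = 8/(6 - 10) = -2, B = 8/(10 - 6) = 2
Result: -2/(w - 6) + 2/(w - 10)


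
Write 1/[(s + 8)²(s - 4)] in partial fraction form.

Cover-up at s=4: γ = 1/(4 + 8)² = 1/144. Cover-up at s=-8: β = 1/(-8 - 4) = -1/12. Comparing s² coeff: α = -γ = -1/144
Result: (-1/144)/(s + 8) - (1/12)/(s + 8)² + (1/144)/(s - 4)


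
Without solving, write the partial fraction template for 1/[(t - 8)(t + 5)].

Distinct linear factors: α/(t - 8) + β/(t + 5)


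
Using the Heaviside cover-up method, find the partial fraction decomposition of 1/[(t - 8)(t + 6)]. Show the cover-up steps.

Cover (t - 8): set t=8, get α = 1/(8 + 6) = 1/14. Cover (t + 6): set t=-6, get β = 1/(-6 - 8) = -1/14.
Result: (1/14)/(t - 8) - (1/14)/(t + 6)


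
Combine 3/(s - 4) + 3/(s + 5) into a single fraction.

Common denominator (s - 4)(s + 5). Numerator: 3(s + 5) + 3(s - 4) = (3s + 15) + (3s - 12) = 6s + 3
Result: (6s + 3)/[(s - 4)(s + 5)]


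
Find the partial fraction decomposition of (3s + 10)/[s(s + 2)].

At s=0: P = (3·0 + 10)/(0 + 2) = 5. At s=-2: Q = (3·(-2) + 10)/(-2 - 0) = -2
Result: 5/s - 2/(s + 2)


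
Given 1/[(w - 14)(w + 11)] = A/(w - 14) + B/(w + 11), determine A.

Cover-up at w = 14: A = 1/(14 + 11) = 1/25


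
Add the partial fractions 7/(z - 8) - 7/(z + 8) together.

Common denominator (z - 8)(z + 8). Numerator: 7(z + 8) - 7(z - 8) = (7z + 56) - (7z - 56) = 112
Result: (112)/[(z - 8)(z + 8)]


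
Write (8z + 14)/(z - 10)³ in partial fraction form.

(8z + 14) = α(z - 10)² + β(z - 10) + γ. At z = 10: γ = 8·10 + 14 = 94. Coefficients: α = 0, β = 8
Result: 8/(z - 10)² + 94/(z - 10)³


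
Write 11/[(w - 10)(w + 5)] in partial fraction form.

11/(w - 10)(w + 5) = α/(w - 10) + β/(w + 5). α = 11/(10 + 5) = 11/15, β = 11/(-5 - 10) = -11/15
Result: (11/15)/(w - 10) - (11/15)/(w + 5)


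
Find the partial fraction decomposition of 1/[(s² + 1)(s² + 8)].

Coefficient matching gives α = γ = 0, β = 1/(8-1) = 1/7, δ = -β = -1/7
Result: (1/7)/(s² + 1) - (1/7)/(s² + 8)


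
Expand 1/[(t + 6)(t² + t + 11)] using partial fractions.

Cover-up at t = -6: A = 1/((-6)² + 1·(-6) + 11) = 1/41. Then B = -A = -1/41, C = -A·(1 - 6) = 5/41
Result: (1/41)/(t + 6) - ((1/41)t - 5/41)/(t² + t + 11)


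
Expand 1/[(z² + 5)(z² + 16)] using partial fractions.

Coefficient matching gives P = R = 0, Q = 1/(16-5) = 1/11, S = -Q = -1/11
Result: (1/11)/(z² + 5) - (1/11)/(z² + 16)


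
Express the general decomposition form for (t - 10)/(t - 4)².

Repeated linear factor: α/(t - 4) + β/(t - 4)²


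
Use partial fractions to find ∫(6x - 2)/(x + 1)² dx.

Decompose: P = 6, Q = 6·(-1) - 2 = -8, so (6x - 2)/(x + 1)² = 6/(x + 1) - 8/(x + 1)². Integrate: ∫ P/(x + 1) dx = 6 ln|(x + 1)|; ∫ Q/(x + 1)² dx = 8/(x + 1). Sum: 6 ln|(x + 1)| + 8/(x + 1) + C


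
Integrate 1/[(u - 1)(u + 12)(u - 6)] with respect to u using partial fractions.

Cover-up: A = -1/65, B = 1/234, C = 1/90. Decomposition: (-1/65)/(u - 1) + (1/234)/(u + 12) + (1/90)/(u - 6). Integrate each term: (-1/65) ln|(u - 1)| + (1/234) ln|(u + 12)| + (1/90) ln|(u - 6)| + C


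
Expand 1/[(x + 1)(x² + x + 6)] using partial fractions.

Cover-up at x = -1: A = 1/((-1)² + 1·(-1) + 6) = 1/6. Then B = -A = -1/6, C = -A·(1 - 1) = 0
Result: (1/6)/(x + 1) - ((1/6)x)/(x² + x + 6)


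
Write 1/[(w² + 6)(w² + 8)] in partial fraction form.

Coefficient matching gives P = R = 0, Q = 1/(8-6) = 1/2, S = -Q = -1/2
Result: (1/2)/(w² + 6) - (1/2)/(w² + 8)


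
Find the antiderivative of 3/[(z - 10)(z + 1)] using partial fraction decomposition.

Decompose: 3/[(z - 10)(z + 1)] = (3/11)/(z - 10) - (3/11)/(z + 1). Integrate each term: (3/11) ln|(z - 10)| - (3/11) ln|(z + 1)| + C


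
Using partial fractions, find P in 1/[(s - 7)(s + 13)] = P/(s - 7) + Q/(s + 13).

Cover-up at s = 7: P = 1/(7 + 13) = 1/20


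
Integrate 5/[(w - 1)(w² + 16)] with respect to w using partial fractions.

Cover-up at w=1: A = 5/(1²+16) = 5/17. Coeff matching: B = -5/17, C = -5/17. Decomposition: (5/17)/(w - 1) - ((5/17)w + 5/17)/(w² + 16). Integrate: linear → ln, quadratic → (1/2)ln + arctan: (5/17) ln|(w - 1)| - (5/34) ln(w² + 16) - (5/68) arctan(w/4) + C


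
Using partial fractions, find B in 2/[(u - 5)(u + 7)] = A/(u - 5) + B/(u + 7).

Cover-up at u = -7: B = 2/(-7 - 5) = -2/12 = -1/6


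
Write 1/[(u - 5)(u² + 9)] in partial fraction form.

Cover-up at u = 5: P = 1/(5² + 9) = 1/34. Then Q = -P = -1/34, R = -P·(0 + 5) = -5/34
Result: (1/34)/(u - 5) - ((1/34)u + 5/34)/(u² + 9)


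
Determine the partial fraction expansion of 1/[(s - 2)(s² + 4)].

Cover-up at s = 2: A = 1/(2² + 4) = 1/8. Then B = -A = -1/8, C = -A·(0 + 2) = -1/4
Result: (1/8)/(s - 2) - ((1/8)s + 1/4)/(s² + 4)


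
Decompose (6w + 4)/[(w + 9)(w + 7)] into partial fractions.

At w=-9: A = (6·(-9) + 4)/(-9 + 7) = 25. At w=-7: B = (6·(-7) + 4)/(-7 + 9) = -19
Result: 25/(w + 9) - 19/(w + 7)


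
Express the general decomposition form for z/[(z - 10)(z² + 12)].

Linear + irreducible quadratic: α/(z - 10) + (βz + γ)/(z² + 12)


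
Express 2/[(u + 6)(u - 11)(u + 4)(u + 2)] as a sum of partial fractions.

Using Heaviside cover-up: (-1/68)/(u + 6) + (2/3315)/(u - 11) + (1/30)/(u + 4) - (1/52)/(u + 2)


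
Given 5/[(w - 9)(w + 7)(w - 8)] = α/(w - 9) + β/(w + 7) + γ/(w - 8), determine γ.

Cover-up at w = 8: γ = 5/[(8 - 9)(8 + 7)] = 5/[(-1)(15)] = -5/15 = -1/3


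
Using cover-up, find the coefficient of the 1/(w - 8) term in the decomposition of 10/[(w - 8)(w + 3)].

Cover (w - 8), set w=8: 10/((w + 3) at w=8) = 10/(11) = 10/11


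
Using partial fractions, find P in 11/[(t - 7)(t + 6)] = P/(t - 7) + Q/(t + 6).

Cover-up at t = 7: P = 11/(7 + 6) = 11/13


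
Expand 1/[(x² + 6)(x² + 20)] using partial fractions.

Coefficient matching gives α = γ = 0, β = 1/(20-6) = 1/14, δ = -β = -1/14
Result: (1/14)/(x² + 6) - (1/14)/(x² + 20)


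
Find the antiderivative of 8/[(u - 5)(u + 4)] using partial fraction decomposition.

Decompose: 8/[(u - 5)(u + 4)] = (8/9)/(u - 5) - (8/9)/(u + 4). Integrate each term: (8/9) ln|(u - 5)| - (8/9) ln|(u + 4)| + C


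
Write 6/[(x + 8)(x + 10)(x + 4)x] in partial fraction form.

Using Heaviside cover-up: (3/32)/(x + 8) - (1/20)/(x + 10) - (1/16)/(x + 4) + (3/160)/x


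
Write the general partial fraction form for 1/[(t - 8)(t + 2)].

Distinct linear factors: P/(t - 8) + Q/(t + 2)


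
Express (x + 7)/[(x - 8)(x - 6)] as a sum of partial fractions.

At x=8: α = (1·8 + 7)/(8 - 6) = 15/2. At x=6: β = (1·6 + 7)/(6 - 8) = -13/2
Result: (15/2)/(x - 8) - (13/2)/(x - 6)


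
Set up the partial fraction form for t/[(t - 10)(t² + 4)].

Linear + irreducible quadratic: P/(t - 10) + (Qt + R)/(t² + 4)


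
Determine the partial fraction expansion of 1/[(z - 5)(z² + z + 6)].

Cover-up at z = 5: α = 1/(5² + 1·5 + 6) = 1/36. Then β = -α = -1/36, γ = -α·(1 + 5) = -1/6
Result: (1/36)/(z - 5) - ((1/36)z + 1/6)/(z² + z + 6)


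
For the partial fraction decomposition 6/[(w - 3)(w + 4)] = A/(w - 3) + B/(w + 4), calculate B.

Cover-up at w = -4: B = 6/(-4 - 3) = -6/7


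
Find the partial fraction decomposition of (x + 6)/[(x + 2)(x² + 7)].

At x=-2: α = (1·(-2) + 6)/((-2)² + 7) = 4/11. β = -α = -4/11, γ = 1 - (-2)·α = 19/11
Result: (4/11)/(x + 2) - ((4/11)x - 19/11)/(x² + 7)


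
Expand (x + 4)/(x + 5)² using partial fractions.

(x + 4) = α(x + 5) + β. At x = -5: β = 1·(-5) + 4 = -1. Coeff of x: α = 1
Result: 1/(x + 5) - 1/(x + 5)²


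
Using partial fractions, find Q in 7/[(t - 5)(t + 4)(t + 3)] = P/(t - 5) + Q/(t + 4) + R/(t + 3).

Cover-up at t = -4: Q = 7/[(-4 - 5)(-4 + 3)] = 7/[(-9)(-1)] = 7/9


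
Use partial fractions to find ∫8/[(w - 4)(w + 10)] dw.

Decompose: 8/[(w - 4)(w + 10)] = (4/7)/(w - 4) - (4/7)/(w + 10). Integrate each term: (4/7) ln|(w - 4)| - (4/7) ln|(w + 10)| + C


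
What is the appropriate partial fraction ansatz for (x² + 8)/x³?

Repeated linear factor (power 3): α/x + β/x² + γ/x³


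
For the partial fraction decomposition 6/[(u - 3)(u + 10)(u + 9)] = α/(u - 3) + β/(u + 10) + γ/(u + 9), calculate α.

Cover-up at u = 3: α = 6/[(3 + 10)(3 + 9)] = 6/[(13)(12)] = 6/156 = 1/26


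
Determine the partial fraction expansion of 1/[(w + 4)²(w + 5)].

Cover-up at w=-5: R = 1/(-5 + 4)² = 1. Cover-up at w=-4: Q = 1/(-4 + 5) = 1. Comparing w² coeff: P = -R = -1
Result: -1/(w + 4) + 1/(w + 4)² + 1/(w + 5)


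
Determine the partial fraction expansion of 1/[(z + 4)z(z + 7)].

Using cover-up method: P = -1/12, Q = 1/28, R = 1/21
Result: (-1/12)/(z + 4) + (1/28)/z + (1/21)/(z + 7)


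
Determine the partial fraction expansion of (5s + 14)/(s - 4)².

(5s + 14) = α(s - 4) + β. At s = 4: β = 5·4 + 14 = 34. Coeff of s: α = 5
Result: 5/(s - 4) + 34/(s - 4)²


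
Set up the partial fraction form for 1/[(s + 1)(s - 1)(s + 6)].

Three distinct linear factors: A/(s + 1) + B/(s - 1) + C/(s + 6)


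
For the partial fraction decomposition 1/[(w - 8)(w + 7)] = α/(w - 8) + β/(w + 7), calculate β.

Cover-up at w = -7: β = 1/(-7 - 8) = -1/15


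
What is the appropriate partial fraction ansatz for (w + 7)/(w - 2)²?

Repeated linear factor: α/(w - 2) + β/(w - 2)²


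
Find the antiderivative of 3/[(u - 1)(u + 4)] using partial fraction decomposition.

Decompose: 3/[(u - 1)(u + 4)] = (3/5)/(u - 1) - (3/5)/(u + 4). Integrate each term: (3/5) ln|(u - 1)| - (3/5) ln|(u + 4)| + C


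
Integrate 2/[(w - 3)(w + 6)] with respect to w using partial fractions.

Decompose: 2/[(w - 3)(w + 6)] = (2/9)/(w - 3) - (2/9)/(w + 6). Integrate each term: (2/9) ln|(w - 3)| - (2/9) ln|(w + 6)| + C


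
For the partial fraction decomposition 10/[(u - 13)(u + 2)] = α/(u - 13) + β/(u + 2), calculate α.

Cover-up at u = 13: α = 10/(13 + 2) = 10/15 = 2/3


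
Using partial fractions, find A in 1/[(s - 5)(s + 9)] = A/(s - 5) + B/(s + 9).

Cover-up at s = 5: A = 1/(5 + 9) = 1/14


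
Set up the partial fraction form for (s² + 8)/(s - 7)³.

Repeated linear factor (power 3): A/(s - 7) + B/(s - 7)² + C/(s - 7)³


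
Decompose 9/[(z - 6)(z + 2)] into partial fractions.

9/(z - 6)(z + 2) = P/(z - 6) + Q/(z + 2). P = 9/(6 + 2) = 9/8, Q = 9/(-2 - 6) = -9/8
Result: (9/8)/(z - 6) - (9/8)/(z + 2)


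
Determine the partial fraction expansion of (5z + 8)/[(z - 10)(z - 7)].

At z=10: P = (5·10 + 8)/(10 - 7) = 58/3. At z=7: Q = (5·7 + 8)/(7 - 10) = -43/3
Result: (58/3)/(z - 10) - (43/3)/(z - 7)


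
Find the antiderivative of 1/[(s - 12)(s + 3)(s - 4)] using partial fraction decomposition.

Cover-up: A = 1/120, B = 1/105, C = -1/56. Decomposition: (1/120)/(s - 12) + (1/105)/(s + 3) - (1/56)/(s - 4). Integrate each term: (1/120) ln|(s - 12)| + (1/105) ln|(s + 3)| - (1/56) ln|(s - 4)| + C


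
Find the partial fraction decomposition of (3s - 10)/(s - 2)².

(3s - 10) = α(s - 2) + β. At s = 2: β = 3·2 - 10 = -4. Coeff of s: α = 3
Result: 3/(s - 2) - 4/(s - 2)²


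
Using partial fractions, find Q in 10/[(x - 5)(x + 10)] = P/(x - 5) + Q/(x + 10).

Cover-up at x = -10: Q = 10/(-10 - 5) = -10/15 = -2/3


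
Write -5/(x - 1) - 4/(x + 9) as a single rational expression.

Common denominator (x - 1)(x + 9). Numerator: -5(x + 9) - 4(x - 1) = (-5x - 45) - (4x - 4) = -9x - 41
Result: (-9x - 41)/[(x - 1)(x + 9)]


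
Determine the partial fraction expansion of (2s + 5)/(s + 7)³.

(2s + 5) = α(s + 7)² + β(s + 7) + γ. At s = -7: γ = 2·(-7) + 5 = -9. Coefficients: α = 0, β = 2
Result: 2/(s + 7)² - 9/(s + 7)³


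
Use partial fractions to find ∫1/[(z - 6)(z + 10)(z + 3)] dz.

Cover-up: α = 1/144, β = 1/112, γ = -1/63. Decomposition: (1/144)/(z - 6) + (1/112)/(z + 10) - (1/63)/(z + 3). Integrate each term: (1/144) ln|(z - 6)| + (1/112) ln|(z + 10)| - (1/63) ln|(z + 3)| + C


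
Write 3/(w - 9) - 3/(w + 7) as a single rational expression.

Common denominator (w - 9)(w + 7). Numerator: 3(w + 7) - 3(w - 9) = (3w + 21) - (3w - 27) = 48
Result: (48)/[(w - 9)(w + 7)]


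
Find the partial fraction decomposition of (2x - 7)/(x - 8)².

(2x - 7) = α(x - 8) + β. At x = 8: β = 2·8 - 7 = 9. Coeff of x: α = 2
Result: 2/(x - 8) + 9/(x - 8)²


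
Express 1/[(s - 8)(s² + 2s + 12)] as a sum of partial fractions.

Cover-up at s = 8: α = 1/(8² + 2·8 + 12) = 1/92. Then β = -α = -1/92, γ = -α·(2 + 8) = -5/46
Result: (1/92)/(s - 8) - ((1/92)s + 5/46)/(s² + 2s + 12)


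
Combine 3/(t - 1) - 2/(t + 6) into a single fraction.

Common denominator (t - 1)(t + 6). Numerator: 3(t + 6) - 2(t - 1) = (3t + 18) - (2t - 2) = t + 20
Result: (t + 20)/[(t - 1)(t + 6)]


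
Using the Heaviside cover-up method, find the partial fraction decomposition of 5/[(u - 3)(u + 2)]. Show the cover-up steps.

Cover (u - 3): set u=3, get A = 5/(3 + 2) = 1. Cover (u + 2): set u=-2, get B = 5/(-2 - 3) = -1.
Result: 1/(u - 3) - 1/(u + 2)


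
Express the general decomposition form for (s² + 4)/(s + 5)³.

Repeated linear factor (power 3): A/(s + 5) + B/(s + 5)² + C/(s + 5)³


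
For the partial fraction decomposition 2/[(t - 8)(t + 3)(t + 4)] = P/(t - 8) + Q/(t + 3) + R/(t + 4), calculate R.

Cover-up at t = -4: R = 2/[(-4 - 8)(-4 + 3)] = 2/[(-12)(-1)] = 2/12 = 1/6


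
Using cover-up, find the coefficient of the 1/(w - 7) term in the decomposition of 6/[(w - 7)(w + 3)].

Cover (w - 7), set w=7: 6/((w + 3) at w=7) = 6/(10) = 3/5


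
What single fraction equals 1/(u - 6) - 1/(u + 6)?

Common denominator (u - 6)(u + 6). Numerator: 1(u + 6) - 1(u - 6) = (u + 6) - (u - 6) = 12
Result: (12)/[(u - 6)(u + 6)]


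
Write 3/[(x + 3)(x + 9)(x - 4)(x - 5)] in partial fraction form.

Using Heaviside cover-up: (1/112)/(x + 3) - (1/364)/(x + 9) - (3/91)/(x - 4) + (3/112)/(x - 5)


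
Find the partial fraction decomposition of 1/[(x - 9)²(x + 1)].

Cover-up at x=-1: γ = 1/(-1 - 9)² = 1/100. Cover-up at x=9: β = 1/(9 + 1) = 1/10. Comparing x² coeff: α = -γ = -1/100
Result: (-1/100)/(x - 9) + (1/10)/(x - 9)² + (1/100)/(x + 1)


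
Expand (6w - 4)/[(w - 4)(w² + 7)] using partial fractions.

At w=4: P = (6·4 - 4)/(4² + 7) = 20/23. Q = -P = -20/23, R = 6 - 4·P = 58/23
Result: (20/23)/(w - 4) - ((20/23)w - 58/23)/(w² + 7)


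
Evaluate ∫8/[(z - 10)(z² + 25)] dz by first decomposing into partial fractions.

Cover-up at z=10: α = 8/(10²+25) = 8/125. Coeff matching: β = -8/125, γ = -16/25. Decomposition: (8/125)/(z - 10) - ((8/125)z + 16/25)/(z² + 25). Integrate: linear → ln, quadratic → (1/2)ln + arctan: (8/125) ln|(z - 10)| - (4/125) ln(z² + 25) - (16/125) arctan(z/5) + C


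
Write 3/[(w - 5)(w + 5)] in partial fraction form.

3/(w - 5)(w + 5) = α/(w - 5) + β/(w + 5). α = 3/(5 + 5) = 3/10, β = 3/(-5 - 5) = -3/10
Result: (3/10)/(w - 5) - (3/10)/(w + 5)


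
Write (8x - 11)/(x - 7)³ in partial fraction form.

(8x - 11) = A(x - 7)² + B(x - 7) + C. At x = 7: C = 8·7 - 11 = 45. Coefficients: A = 0, B = 8
Result: 8/(x - 7)² + 45/(x - 7)³


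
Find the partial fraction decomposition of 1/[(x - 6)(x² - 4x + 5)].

Cover-up at x = 6: A = 1/(6² - 4·6 + 5) = 1/17. Then B = -A = -1/17, C = -A·(-4 + 6) = -2/17
Result: (1/17)/(x - 6) - ((1/17)x + 2/17)/(x² - 4x + 5)


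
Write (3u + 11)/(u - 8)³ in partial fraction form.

(3u + 11) = P(u - 8)² + Q(u - 8) + R. At u = 8: R = 3·8 + 11 = 35. Coefficients: P = 0, Q = 3
Result: 3/(u - 8)² + 35/(u - 8)³


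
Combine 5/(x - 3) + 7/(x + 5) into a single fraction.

Common denominator (x - 3)(x + 5). Numerator: 5(x + 5) + 7(x - 3) = (5x + 25) + (7x - 21) = 12x + 4
Result: (12x + 4)/[(x - 3)(x + 5)]


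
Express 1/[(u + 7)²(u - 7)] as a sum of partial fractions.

Cover-up at u=7: R = 1/(7 + 7)² = 1/196. Cover-up at u=-7: Q = 1/(-7 - 7) = -1/14. Comparing u² coeff: P = -R = -1/196
Result: (-1/196)/(u + 7) - (1/14)/(u + 7)² + (1/196)/(u - 7)


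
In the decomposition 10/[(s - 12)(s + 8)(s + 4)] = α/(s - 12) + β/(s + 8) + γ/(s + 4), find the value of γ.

Cover-up at s = -4: γ = 10/[(-4 - 12)(-4 + 8)] = 10/[(-16)(4)] = -10/64 = -5/32


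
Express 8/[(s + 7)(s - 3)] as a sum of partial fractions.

8/(s + 7)(s - 3) = A/(s + 7) + B/(s - 3). A = 8/(-7 - 3) = -4/5, B = 8/(3 + 7) = 4/5
Result: (-4/5)/(s + 7) + (4/5)/(s - 3)


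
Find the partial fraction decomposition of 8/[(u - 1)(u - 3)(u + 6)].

Using cover-up method: P = -4/7, Q = 4/9, R = 8/63
Result: (-4/7)/(u - 1) + (4/9)/(u - 3) + (8/63)/(u + 6)


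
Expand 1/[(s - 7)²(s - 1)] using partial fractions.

Cover-up at s=1: R = 1/(1 - 7)² = 1/36. Cover-up at s=7: Q = 1/(7 - 1) = 1/6. Comparing s² coeff: P = -R = -1/36
Result: (-1/36)/(s - 7) + (1/6)/(s - 7)² + (1/36)/(s - 1)


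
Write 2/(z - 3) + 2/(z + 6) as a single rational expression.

Common denominator (z - 3)(z + 6). Numerator: 2(z + 6) + 2(z - 3) = (2z + 12) + (2z - 6) = 4z + 6
Result: (4z + 6)/[(z - 3)(z + 6)]


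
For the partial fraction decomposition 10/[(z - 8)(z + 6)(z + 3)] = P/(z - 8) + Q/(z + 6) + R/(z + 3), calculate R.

Cover-up at z = -3: R = 10/[(-3 - 8)(-3 + 6)] = 10/[(-11)(3)] = -10/33


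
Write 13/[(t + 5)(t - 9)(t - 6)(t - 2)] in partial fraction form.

Using Heaviside cover-up: (-13/1078)/(t + 5) + (13/294)/(t - 9) - (13/132)/(t - 6) + (13/196)/(t - 2)


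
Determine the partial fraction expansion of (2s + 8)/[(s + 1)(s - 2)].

At s=-1: α = (2·(-1) + 8)/(-1 - 2) = -2. At s=2: β = (2·2 + 8)/(2 + 1) = 4
Result: -2/(s + 1) + 4/(s - 2)


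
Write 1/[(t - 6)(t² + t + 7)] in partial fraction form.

Cover-up at t = 6: α = 1/(6² + 1·6 + 7) = 1/49. Then β = -α = -1/49, γ = -α·(1 + 6) = -1/7
Result: (1/49)/(t - 6) - ((1/49)t + 1/7)/(t² + t + 7)


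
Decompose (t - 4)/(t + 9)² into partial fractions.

(t - 4) = α(t + 9) + β. At t = -9: β = 1·(-9) - 4 = -13. Coeff of t: α = 1
Result: 1/(t + 9) - 13/(t + 9)²


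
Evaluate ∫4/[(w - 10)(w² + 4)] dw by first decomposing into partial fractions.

Cover-up at w=10: α = 4/(10²+4) = 1/26. Coeff matching: β = -1/26, γ = -5/13. Decomposition: (1/26)/(w - 10) - ((1/26)w + 5/13)/(w² + 4). Integrate: linear → ln, quadratic → (1/2)ln + arctan: (1/26) ln|(w - 10)| - (1/52) ln(w² + 4) - (5/26) arctan(w/2) + C


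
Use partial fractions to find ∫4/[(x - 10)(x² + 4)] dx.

Cover-up at x=10: α = 4/(10²+4) = 1/26. Coeff matching: β = -1/26, γ = -5/13. Decomposition: (1/26)/(x - 10) - ((1/26)x + 5/13)/(x² + 4). Integrate: linear → ln, quadratic → (1/2)ln + arctan: (1/26) ln|(x - 10)| - (1/52) ln(x² + 4) - (5/26) arctan(x/2) + C


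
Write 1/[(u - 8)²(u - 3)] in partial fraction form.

Cover-up at u=3: C = 1/(3 - 8)² = 1/25. Cover-up at u=8: B = 1/(8 - 3) = 1/5. Comparing u² coeff: A = -C = -1/25
Result: (-1/25)/(u - 8) + (1/5)/(u - 8)² + (1/25)/(u - 3)


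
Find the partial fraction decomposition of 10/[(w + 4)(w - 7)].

10/(w + 4)(w - 7) = A/(w + 4) + B/(w - 7). A = 10/(-4 - 7) = -10/11, B = 10/(7 + 4) = 10/11
Result: (-10/11)/(w + 4) + (10/11)/(w - 7)


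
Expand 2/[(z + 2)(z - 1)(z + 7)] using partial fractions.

Using cover-up method: P = -2/15, Q = 1/12, R = 1/20
Result: (-2/15)/(z + 2) + (1/12)/(z - 1) + (1/20)/(z + 7)


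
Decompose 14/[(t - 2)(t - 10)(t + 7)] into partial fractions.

Using cover-up method: α = -7/36, β = 7/68, γ = 14/153
Result: (-7/36)/(t - 2) + (7/68)/(t - 10) + (14/153)/(t + 7)


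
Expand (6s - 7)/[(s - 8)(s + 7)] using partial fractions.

At s=8: α = (6·8 - 7)/(8 + 7) = 41/15. At s=-7: β = (6·(-7) - 7)/(-7 - 8) = 49/15
Result: (41/15)/(s - 8) + (49/15)/(s + 7)


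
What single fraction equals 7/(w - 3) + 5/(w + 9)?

Common denominator (w - 3)(w + 9). Numerator: 7(w + 9) + 5(w - 3) = (7w + 63) + (5w - 15) = 12w + 48
Result: (12w + 48)/[(w - 3)(w + 9)]


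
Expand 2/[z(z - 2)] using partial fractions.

2/z(z - 2) = A/z + B/(z - 2). A = 2/(0 - 2) = -1, B = 2/(2 - 0) = 1
Result: -1/z + 1/(z - 2)


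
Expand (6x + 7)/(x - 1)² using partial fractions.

(6x + 7) = α(x - 1) + β. At x = 1: β = 6·1 + 7 = 13. Coeff of x: α = 6
Result: 6/(x - 1) + 13/(x - 1)²


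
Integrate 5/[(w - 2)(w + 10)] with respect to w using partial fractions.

Decompose: 5/[(w - 2)(w + 10)] = (5/12)/(w - 2) - (5/12)/(w + 10). Integrate each term: (5/12) ln|(w - 2)| - (5/12) ln|(w + 10)| + C


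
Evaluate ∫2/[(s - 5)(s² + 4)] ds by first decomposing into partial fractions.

Cover-up at s=5: α = 2/(5²+4) = 2/29. Coeff matching: β = -2/29, γ = -10/29. Decomposition: (2/29)/(s - 5) - ((2/29)s + 10/29)/(s² + 4). Integrate: linear → ln, quadratic → (1/2)ln + arctan: (2/29) ln|(s - 5)| - (1/29) ln(s² + 4) - (5/29) arctan(s/2) + C


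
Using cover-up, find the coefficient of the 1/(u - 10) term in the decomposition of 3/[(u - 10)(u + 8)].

Cover (u - 10), set u=10: 3/((u + 8) at u=10) = 3/(18) = 1/6


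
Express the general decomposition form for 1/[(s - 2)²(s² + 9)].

Repeated linear + quadratic: P/(s - 2) + Q/(s - 2)² + (Rs + S)/(s² + 9)


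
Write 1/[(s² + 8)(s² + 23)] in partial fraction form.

Coefficient matching gives α = γ = 0, β = 1/(23-8) = 1/15, δ = -β = -1/15
Result: (1/15)/(s² + 8) - (1/15)/(s² + 23)


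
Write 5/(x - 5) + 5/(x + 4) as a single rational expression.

Common denominator (x - 5)(x + 4). Numerator: 5(x + 4) + 5(x - 5) = (5x + 20) + (5x - 25) = 10x - 5
Result: (10x - 5)/[(x - 5)(x + 4)]


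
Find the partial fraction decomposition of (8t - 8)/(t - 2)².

(8t - 8) = A(t - 2) + B. At t = 2: B = 8·2 - 8 = 8. Coeff of t: A = 8
Result: 8/(t - 2) + 8/(t - 2)²


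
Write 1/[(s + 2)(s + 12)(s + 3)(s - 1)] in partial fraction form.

Using Heaviside cover-up: (-1/30)/(s + 2) - (1/1170)/(s + 12) + (1/36)/(s + 3) + (1/156)/(s - 1)


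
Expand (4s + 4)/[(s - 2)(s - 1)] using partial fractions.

At s=2: α = (4·2 + 4)/(2 - 1) = 12. At s=1: β = (4·1 + 4)/(1 - 2) = -8
Result: 12/(s - 2) - 8/(s - 1)


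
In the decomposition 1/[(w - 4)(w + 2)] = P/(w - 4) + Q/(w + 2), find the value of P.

Cover-up at w = 4: P = 1/(4 + 2) = 1/6


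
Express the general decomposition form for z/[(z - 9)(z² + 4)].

Linear + irreducible quadratic: α/(z - 9) + (βz + γ)/(z² + 4)


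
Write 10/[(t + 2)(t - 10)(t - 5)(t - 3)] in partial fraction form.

Using Heaviside cover-up: (-1/42)/(t + 2) + (1/42)/(t - 10) - (1/7)/(t - 5) + (1/7)/(t - 3)


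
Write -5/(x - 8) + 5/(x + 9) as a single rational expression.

Common denominator (x - 8)(x + 9). Numerator: -5(x + 9) + 5(x - 8) = (-5x - 45) + (5x - 40) = -85
Result: (-85)/[(x - 8)(x + 9)]


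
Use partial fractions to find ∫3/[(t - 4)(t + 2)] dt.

Decompose: 3/[(t - 4)(t + 2)] = (1/2)/(t - 4) - (1/2)/(t + 2). Integrate each term: (1/2) ln|(t - 4)| - (1/2) ln|(t + 2)| + C


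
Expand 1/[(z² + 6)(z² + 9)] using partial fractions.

Coefficient matching gives α = γ = 0, β = 1/(9-6) = 1/3, δ = -β = -1/3
Result: (1/3)/(z² + 6) - (1/3)/(z² + 9)


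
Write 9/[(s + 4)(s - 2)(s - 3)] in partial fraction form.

Using cover-up method: A = 3/14, B = -3/2, C = 9/7
Result: (3/14)/(s + 4) - (3/2)/(s - 2) + (9/7)/(s - 3)


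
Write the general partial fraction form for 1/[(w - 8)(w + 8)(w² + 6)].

Two linear + quadratic: A/(w - 8) + B/(w + 8) + (Cw + D)/(w² + 6)


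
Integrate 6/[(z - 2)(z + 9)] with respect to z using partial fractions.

Decompose: 6/[(z - 2)(z + 9)] = (6/11)/(z - 2) - (6/11)/(z + 9). Integrate each term: (6/11) ln|(z - 2)| - (6/11) ln|(z + 9)| + C
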